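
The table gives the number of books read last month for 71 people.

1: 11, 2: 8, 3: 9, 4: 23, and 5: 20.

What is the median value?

Cumulative frequencies: 11, 19, 28, 51, 71
n = 71, so the median is the value in position (n+1)/2 = 36.
Position 36 falls at value 4.

4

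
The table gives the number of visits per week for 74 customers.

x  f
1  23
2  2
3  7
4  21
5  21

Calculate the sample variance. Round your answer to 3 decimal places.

2.684

Values: 1, 2, 3, 4, 5
n = 74, Σfx = 237, mean = 3.2027
Σfx² = 955
Σf(x − x̄)² = Σfx² − (Σfx)²/n = 955 − 237²/74 = 195.9595
Sample variance = 195.9595 / 73 = 2.6844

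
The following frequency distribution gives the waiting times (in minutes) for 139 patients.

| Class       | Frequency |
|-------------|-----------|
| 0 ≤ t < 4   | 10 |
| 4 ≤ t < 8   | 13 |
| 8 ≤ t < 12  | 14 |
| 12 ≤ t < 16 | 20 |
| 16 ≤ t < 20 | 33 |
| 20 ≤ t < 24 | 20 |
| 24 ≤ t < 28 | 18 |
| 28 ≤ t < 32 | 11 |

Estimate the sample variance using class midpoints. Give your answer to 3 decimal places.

61.868

Midpoints: 2, 6, 10, 14, 18, 22, 26, 30
n = 139, Σfm = 2350, mean = 16.9065
Σfm² = 48268
Σf(m − x̄)² = Σfm² − (Σfm)²/n = 48268 − 2350²/139 = 8537.7842
Sample variance = 8537.7842 / 138 = 61.8680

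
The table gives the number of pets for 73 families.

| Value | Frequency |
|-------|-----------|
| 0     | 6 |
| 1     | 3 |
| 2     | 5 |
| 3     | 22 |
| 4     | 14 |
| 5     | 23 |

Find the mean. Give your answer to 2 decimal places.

Values: 0, 1, 2, 3, 4, 5
Σfx = 6×0 + 3×1 + 5×2 + 22×3 + 14×4 + 23×5 = 250
n = Σf = 73
Mean = 250 / 73 = 3.4247

3.42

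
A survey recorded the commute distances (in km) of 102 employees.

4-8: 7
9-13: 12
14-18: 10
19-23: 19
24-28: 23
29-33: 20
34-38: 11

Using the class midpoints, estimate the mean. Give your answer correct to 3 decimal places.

23.010

Midpoints: 6, 11, 16, 21, 26, 31, 36
Σfm = 7×6 + 12×11 + 10×16 + 19×21 + 23×26 + 20×31 + 11×36 = 2347
n = Σf = 102
Mean = 2347 / 102 = 23.0098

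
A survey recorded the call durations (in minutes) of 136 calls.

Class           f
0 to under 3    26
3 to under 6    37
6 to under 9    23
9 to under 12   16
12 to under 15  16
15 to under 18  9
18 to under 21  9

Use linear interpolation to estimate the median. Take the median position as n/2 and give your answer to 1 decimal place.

6.7

Cumulative frequencies: 26, 63, 86, 102, 118, 127, 136
n = 136; position = n/2 = 68.
This falls in the class 6 to under 9: L = 6, F = 63, f = 23, h = 3.
Median ≈ 6 + ((68 − 63) / 23) × 3 = 6.6522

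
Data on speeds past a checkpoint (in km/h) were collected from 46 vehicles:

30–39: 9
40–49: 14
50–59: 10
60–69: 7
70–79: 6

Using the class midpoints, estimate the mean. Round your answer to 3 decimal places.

51.674

Midpoints: 34.5, 44.5, 54.5, 64.5, 74.5
Σfm = 9×34.5 + 14×44.5 + 10×54.5 + 7×64.5 + 6×74.5 = 2377
n = Σf = 46
Mean = 2377 / 46 = 51.6739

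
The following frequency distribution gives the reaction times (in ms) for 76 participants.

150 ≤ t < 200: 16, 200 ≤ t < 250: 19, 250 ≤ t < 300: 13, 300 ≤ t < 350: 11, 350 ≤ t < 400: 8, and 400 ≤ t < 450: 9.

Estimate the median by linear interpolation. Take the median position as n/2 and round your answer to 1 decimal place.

261.5

Cumulative frequencies: 16, 35, 48, 59, 67, 76
n = 76; position = n/2 = 38.
This falls in the class 250 ≤ t < 300: L = 250, F = 35, f = 13, h = 50.
Median ≈ 250 + ((38 − 35) / 13) × 50 = 261.5385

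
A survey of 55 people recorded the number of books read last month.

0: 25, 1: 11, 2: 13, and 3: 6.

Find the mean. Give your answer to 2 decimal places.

Values: 0, 1, 2, 3
Σfx = 25×0 + 11×1 + 13×2 + 6×3 = 55
n = Σf = 55
Mean = 55 / 55 = 1.0000

1.00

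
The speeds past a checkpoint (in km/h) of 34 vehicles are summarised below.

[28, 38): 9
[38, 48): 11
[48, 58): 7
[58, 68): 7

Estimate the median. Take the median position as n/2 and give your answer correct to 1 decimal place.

Cumulative frequencies: 9, 20, 27, 34
n = 34; position = n/2 = 17.
This falls in the class [38, 48): L = 38, F = 9, f = 11, h = 10.
Median ≈ 38 + ((17 − 9) / 11) × 10 = 45.2727

45.3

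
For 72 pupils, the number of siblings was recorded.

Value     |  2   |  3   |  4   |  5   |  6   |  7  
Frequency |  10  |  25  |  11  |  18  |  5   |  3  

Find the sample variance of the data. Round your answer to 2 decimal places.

1.82

Values: 2, 3, 4, 5, 6, 7
n = 72, Σfx = 280, mean = 3.8889
Σfx² = 1218
Σf(x − x̄)² = Σfx² − (Σfx)²/n = 1218 − 280²/72 = 129.1111
Sample variance = 129.1111 / 71 = 1.8185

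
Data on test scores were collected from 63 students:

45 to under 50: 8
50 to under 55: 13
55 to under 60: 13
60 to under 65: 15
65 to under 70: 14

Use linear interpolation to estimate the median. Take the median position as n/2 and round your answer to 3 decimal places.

59.038

Cumulative frequencies: 8, 21, 34, 49, 63
n = 63; position = n/2 = 31.5.
This falls in the class 55 to under 60: L = 55, F = 21, f = 13, h = 5.
Median ≈ 55 + ((31.5 − 21) / 13) × 5 = 59.0385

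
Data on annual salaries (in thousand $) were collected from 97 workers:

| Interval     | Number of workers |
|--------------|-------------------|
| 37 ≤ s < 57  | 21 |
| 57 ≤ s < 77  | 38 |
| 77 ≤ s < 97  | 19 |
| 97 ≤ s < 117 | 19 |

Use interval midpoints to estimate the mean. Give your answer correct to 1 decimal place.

Midpoints: 47, 67, 87, 107
Σfm = 21×47 + 38×67 + 19×87 + 19×107 = 7219
n = Σf = 97
Mean = 7219 / 97 = 74.4227

74.4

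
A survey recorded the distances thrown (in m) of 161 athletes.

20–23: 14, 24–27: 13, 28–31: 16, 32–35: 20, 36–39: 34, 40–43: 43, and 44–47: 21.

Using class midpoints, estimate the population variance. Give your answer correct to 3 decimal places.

Midpoints: 21.5, 25.5, 29.5, 33.5, 37.5, 41.5, 45.5
n = 161, Σfm = 5789.5, mean = 35.9596
Σfm² = 216638.25
Σf(m − x̄)² = Σfm² − (Σfm)²/n = 216638.25 − 5789.5²/161 = 8449.9876
Population variance = 8449.9876 / 161 = 52.4844

52.484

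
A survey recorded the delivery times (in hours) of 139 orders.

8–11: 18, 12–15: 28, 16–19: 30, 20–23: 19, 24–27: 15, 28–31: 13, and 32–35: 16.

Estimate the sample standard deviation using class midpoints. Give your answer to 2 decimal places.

7.59

Midpoints: 9.5, 13.5, 17.5, 21.5, 25.5, 29.5, 33.5
n = 139, Σfm = 2784.5, mean = 20.0324
Σfm² = 63720.75
Σf(m − x̄)² = Σfm² − (Σfm)²/n = 63720.75 − 2784.5²/139 = 7940.6043
Sample variance = 7940.6043 / 138 = 57.5406
Standard deviation = √57.5406 = 7.5856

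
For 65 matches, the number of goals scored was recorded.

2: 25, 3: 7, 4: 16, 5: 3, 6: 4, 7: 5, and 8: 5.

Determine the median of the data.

4

Cumulative frequencies: 25, 32, 48, 51, 55, 60, 65
n = 65, so the median is the value in position (n+1)/2 = 33.
Position 33 falls at value 4.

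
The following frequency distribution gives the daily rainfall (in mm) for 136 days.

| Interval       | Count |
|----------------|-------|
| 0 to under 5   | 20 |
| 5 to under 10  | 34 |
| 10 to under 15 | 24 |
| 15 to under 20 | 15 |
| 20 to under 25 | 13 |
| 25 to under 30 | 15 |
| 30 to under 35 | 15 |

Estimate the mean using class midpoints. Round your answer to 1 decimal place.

Midpoints: 2.5, 7.5, 12.5, 17.5, 22.5, 27.5, 32.5
Σfm = 20×2.5 + 34×7.5 + 24×12.5 + 15×17.5 + 13×22.5 + 15×27.5 + 15×32.5 = 2060
n = Σf = 136
Mean = 2060 / 136 = 15.1471

15.1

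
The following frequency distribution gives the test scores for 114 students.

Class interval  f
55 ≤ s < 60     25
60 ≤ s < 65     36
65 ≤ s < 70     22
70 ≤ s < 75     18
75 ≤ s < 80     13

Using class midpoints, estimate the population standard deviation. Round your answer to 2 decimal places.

Midpoints: 57.5, 62.5, 67.5, 72.5, 77.5
n = 114, Σfm = 7485, mean = 65.6579
Σfm² = 496212.5
Σf(m − x̄)² = Σfm² − (Σfm)²/n = 496212.5 − 7485²/114 = 4763.1579
Population variance = 4763.1579 / 114 = 41.7821
Standard deviation = √41.7821 = 6.4639

6.46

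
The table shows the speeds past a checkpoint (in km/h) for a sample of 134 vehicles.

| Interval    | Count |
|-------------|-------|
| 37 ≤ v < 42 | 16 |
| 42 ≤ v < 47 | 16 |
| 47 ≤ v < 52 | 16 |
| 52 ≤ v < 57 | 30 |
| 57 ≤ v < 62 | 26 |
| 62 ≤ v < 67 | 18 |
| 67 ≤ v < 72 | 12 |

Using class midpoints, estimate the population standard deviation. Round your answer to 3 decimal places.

8.956

Midpoints: 39.5, 44.5, 49.5, 54.5, 59.5, 64.5, 69.5
n = 134, Σfm = 7313, mean = 54.5746
Σfm² = 409853.5
Σf(m − x̄)² = Σfm² − (Σfm)²/n = 409853.5 − 7313²/134 = 10749.2537
Population variance = 10749.2537 / 134 = 80.2183
Standard deviation = √80.2183 = 8.9565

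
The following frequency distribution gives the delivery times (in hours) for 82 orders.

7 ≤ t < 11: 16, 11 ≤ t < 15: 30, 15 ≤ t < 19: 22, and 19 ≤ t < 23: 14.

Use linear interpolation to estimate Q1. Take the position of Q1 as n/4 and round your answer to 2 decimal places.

Cumulative frequencies: 16, 46, 68, 82
n = 82; position = n/4 = 20.5.
This falls in the class 11 ≤ t < 15: L = 11, F = 16, f = 30, h = 4.
Lower quartile ≈ 11 + ((20.5 − 16) / 30) × 4 = 11.6000

11.60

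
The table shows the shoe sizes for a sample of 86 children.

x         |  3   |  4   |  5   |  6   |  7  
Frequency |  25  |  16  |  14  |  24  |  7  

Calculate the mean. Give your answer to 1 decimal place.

Values: 3, 4, 5, 6, 7
Σfx = 25×3 + 16×4 + 14×5 + 24×6 + 7×7 = 402
n = Σf = 86
Mean = 402 / 86 = 4.6744

4.7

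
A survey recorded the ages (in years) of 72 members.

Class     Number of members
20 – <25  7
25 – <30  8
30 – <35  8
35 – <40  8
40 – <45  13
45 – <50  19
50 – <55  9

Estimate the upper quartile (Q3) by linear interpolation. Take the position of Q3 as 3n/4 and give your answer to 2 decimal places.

47.63

Cumulative frequencies: 7, 15, 23, 31, 44, 63, 72
n = 72; position = 3n/4 = 54.
This falls in the class 45 – <50: L = 45, F = 44, f = 19, h = 5.
Upper quartile ≈ 45 + ((54 − 44) / 19) × 5 = 47.6316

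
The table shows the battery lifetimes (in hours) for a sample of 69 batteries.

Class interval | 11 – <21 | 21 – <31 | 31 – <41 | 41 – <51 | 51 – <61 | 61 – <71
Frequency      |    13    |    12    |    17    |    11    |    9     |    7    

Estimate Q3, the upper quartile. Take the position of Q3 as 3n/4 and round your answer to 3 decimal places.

Cumulative frequencies: 13, 25, 42, 53, 62, 69
n = 69; position = 3n/4 = 51.75.
This falls in the class 41 – <51: L = 41, F = 42, f = 11, h = 10.
Upper quartile ≈ 41 + ((51.75 − 42) / 11) × 10 = 49.8636

49.864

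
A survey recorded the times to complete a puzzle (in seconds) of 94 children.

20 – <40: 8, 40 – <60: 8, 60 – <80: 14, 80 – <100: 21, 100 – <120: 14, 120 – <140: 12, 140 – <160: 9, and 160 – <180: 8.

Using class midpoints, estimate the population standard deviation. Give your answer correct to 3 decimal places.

Midpoints: 30, 50, 70, 90, 110, 130, 150, 170
n = 94, Σfm = 9320, mean = 99.1489
Σfm² = 1071800
Σf(m − x̄)² = Σfm² − (Σfm)²/n = 1071800 − 9320²/94 = 147731.9149
Population variance = 147731.9149 / 94 = 1571.6161
Standard deviation = √1571.6161 = 39.6436

39.644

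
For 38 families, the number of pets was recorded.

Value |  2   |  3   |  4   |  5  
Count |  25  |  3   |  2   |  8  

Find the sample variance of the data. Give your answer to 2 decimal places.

1.56

Values: 2, 3, 4, 5
n = 38, Σfx = 107, mean = 2.8158
Σfx² = 359
Σf(x − x̄)² = Σfx² − (Σfx)²/n = 359 − 107²/38 = 57.7105
Sample variance = 57.7105 / 37 = 1.5597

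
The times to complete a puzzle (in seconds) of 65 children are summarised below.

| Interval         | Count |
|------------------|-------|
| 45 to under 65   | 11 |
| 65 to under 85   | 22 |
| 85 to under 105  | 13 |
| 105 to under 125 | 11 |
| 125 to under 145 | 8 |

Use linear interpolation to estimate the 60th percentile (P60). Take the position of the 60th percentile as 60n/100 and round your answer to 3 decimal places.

Cumulative frequencies: 11, 33, 46, 57, 65
n = 65; position = 60n/100 = 39.
This falls in the class 85 to under 105: L = 85, F = 33, f = 13, h = 20.
60th percentile ≈ 85 + ((39 − 33) / 13) × 20 = 94.2308

94.231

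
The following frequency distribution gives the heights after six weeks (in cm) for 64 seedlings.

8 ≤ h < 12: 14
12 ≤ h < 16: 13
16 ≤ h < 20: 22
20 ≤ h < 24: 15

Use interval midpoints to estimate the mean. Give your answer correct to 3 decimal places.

16.375

Midpoints: 10, 14, 18, 22
Σfm = 14×10 + 13×14 + 22×18 + 15×22 = 1048
n = Σf = 64
Mean = 1048 / 64 = 16.3750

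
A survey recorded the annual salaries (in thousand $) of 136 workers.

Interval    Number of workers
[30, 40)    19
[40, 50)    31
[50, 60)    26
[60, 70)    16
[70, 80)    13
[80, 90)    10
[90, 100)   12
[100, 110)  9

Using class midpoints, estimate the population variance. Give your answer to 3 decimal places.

451.644

Midpoints: 35, 45, 55, 65, 75, 85, 95, 105
n = 136, Σfm = 8440, mean = 62.0588
Σfm² = 585200
Σf(m − x̄)² = Σfm² − (Σfm)²/n = 585200 − 8440²/136 = 61423.5294
Population variance = 61423.5294 / 136 = 451.6436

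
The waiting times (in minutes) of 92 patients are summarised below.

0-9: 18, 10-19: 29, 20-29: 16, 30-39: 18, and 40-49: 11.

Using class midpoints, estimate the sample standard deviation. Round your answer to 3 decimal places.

Midpoints: 4.5, 14.5, 24.5, 34.5, 44.5
n = 92, Σfm = 2004, mean = 21.7826
Σfm² = 59273
Σf(m − x̄)² = Σfm² − (Σfm)²/n = 59273 − 2004²/92 = 15620.6522
Sample variance = 15620.6522 / 91 = 171.6555
Standard deviation = √171.6555 = 13.1017

13.102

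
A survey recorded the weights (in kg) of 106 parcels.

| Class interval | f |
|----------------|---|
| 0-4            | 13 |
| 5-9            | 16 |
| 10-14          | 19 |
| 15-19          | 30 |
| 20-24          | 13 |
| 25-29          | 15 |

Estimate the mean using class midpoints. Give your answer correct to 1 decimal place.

14.8

Midpoints: 2, 7, 12, 17, 22, 27
Σfm = 13×2 + 16×7 + 19×12 + 30×17 + 13×22 + 15×27 = 1567
n = Σf = 106
Mean = 1567 / 106 = 14.7830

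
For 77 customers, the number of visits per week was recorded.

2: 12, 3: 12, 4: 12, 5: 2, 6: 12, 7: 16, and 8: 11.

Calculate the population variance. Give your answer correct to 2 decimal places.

Values: 2, 3, 4, 5, 6, 7, 8
n = 77, Σfx = 390, mean = 5.0649
Σfx² = 2318
Σf(x − x̄)² = Σfx² − (Σfx)²/n = 2318 − 390²/77 = 342.6753
Population variance = 342.6753 / 77 = 4.4503

4.45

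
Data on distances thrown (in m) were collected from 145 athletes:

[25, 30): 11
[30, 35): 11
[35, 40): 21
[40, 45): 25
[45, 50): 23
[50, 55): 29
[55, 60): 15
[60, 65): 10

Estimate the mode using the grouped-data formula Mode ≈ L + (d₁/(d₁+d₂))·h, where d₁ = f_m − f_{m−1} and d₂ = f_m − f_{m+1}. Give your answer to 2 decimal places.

51.50

Modal class: [50, 55) (highest frequency 29).
d₁ = 29 − 23 = 6, d₂ = 29 − 15 = 14
Mode ≈ 50 + (6/(6+14)) × 5 = 50 + 1.5000 = 51.5000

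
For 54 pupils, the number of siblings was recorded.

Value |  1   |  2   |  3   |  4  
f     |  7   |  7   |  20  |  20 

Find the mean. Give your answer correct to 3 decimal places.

2.981

Values: 1, 2, 3, 4
Σfx = 7×1 + 7×2 + 20×3 + 20×4 = 161
n = Σf = 54
Mean = 161 / 54 = 2.9815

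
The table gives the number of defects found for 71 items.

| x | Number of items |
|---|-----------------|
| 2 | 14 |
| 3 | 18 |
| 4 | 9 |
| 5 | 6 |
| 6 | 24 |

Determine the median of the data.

Cumulative frequencies: 14, 32, 41, 47, 71
n = 71, so the median is the value in position (n+1)/2 = 36.
Position 36 falls at value 4.

4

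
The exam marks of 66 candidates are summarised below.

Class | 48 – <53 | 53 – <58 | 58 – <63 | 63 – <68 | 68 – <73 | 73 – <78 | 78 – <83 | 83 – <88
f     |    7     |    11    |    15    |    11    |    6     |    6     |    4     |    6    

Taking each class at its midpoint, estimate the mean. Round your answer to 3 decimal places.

Midpoints: 50.5, 55.5, 60.5, 65.5, 70.5, 75.5, 80.5, 85.5
Σfm = 7×50.5 + 11×55.5 + 15×60.5 + 11×65.5 + 6×70.5 + 6×75.5 + 4×80.5 + 6×85.5 = 4303
n = Σf = 66
Mean = 4303 / 66 = 65.1970

65.197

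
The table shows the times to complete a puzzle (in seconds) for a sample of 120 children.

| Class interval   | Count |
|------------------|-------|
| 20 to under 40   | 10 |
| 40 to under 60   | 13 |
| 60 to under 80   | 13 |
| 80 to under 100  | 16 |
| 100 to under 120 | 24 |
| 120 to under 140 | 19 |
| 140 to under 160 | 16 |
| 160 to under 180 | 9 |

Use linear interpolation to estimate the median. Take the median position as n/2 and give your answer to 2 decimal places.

Cumulative frequencies: 10, 23, 36, 52, 76, 95, 111, 120
n = 120; position = n/2 = 60.
This falls in the class 100 to under 120: L = 100, F = 52, f = 24, h = 20.
Median ≈ 100 + ((60 − 52) / 24) × 20 = 106.6667

106.67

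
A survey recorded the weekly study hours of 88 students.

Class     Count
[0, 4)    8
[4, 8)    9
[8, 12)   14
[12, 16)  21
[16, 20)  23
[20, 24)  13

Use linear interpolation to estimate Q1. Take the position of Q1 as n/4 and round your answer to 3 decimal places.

9.429

Cumulative frequencies: 8, 17, 31, 52, 75, 88
n = 88; position = n/4 = 22.
This falls in the class [8, 12): L = 8, F = 17, f = 14, h = 4.
Lower quartile ≈ 8 + ((22 − 17) / 14) × 4 = 9.4286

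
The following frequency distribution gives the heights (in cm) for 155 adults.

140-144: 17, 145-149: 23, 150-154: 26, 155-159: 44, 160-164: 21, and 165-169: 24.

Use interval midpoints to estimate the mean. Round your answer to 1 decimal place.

155.3

Midpoints: 142, 147, 152, 157, 162, 167
Σfm = 17×142 + 23×147 + 26×152 + 44×157 + 21×162 + 24×167 = 24065
n = Σf = 155
Mean = 24065 / 155 = 155.2581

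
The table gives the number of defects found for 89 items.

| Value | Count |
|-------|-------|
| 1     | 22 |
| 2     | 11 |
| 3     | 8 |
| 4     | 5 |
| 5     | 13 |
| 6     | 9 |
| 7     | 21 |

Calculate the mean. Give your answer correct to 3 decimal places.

Values: 1, 2, 3, 4, 5, 6, 7
Σfx = 22×1 + 11×2 + 8×3 + 5×4 + 13×5 + 9×6 + 21×7 = 354
n = Σf = 89
Mean = 354 / 89 = 3.9775

3.978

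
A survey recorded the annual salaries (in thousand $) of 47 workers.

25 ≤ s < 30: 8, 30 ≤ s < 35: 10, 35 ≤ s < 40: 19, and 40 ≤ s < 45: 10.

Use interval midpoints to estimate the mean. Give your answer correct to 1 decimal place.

Midpoints: 27.5, 32.5, 37.5, 42.5
Σfm = 8×27.5 + 10×32.5 + 19×37.5 + 10×42.5 = 1682.5
n = Σf = 47
Mean = 1682.5 / 47 = 35.7979

35.8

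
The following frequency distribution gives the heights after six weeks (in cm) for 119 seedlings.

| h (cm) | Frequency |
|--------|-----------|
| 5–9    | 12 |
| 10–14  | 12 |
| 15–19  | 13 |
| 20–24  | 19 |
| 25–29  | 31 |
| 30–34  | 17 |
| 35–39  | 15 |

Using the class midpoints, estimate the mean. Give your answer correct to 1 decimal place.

23.6

Midpoints: 7, 12, 17, 22, 27, 32, 37
Σfm = 12×7 + 12×12 + 13×17 + 19×22 + 31×27 + 17×32 + 15×37 = 2803
n = Σf = 119
Mean = 2803 / 119 = 23.5546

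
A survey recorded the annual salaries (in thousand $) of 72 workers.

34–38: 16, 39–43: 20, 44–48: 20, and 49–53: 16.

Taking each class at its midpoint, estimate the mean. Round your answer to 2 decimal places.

Midpoints: 36, 41, 46, 51
Σfm = 16×36 + 20×41 + 20×46 + 16×51 = 3132
n = Σf = 72
Mean = 3132 / 72 = 43.5000

43.50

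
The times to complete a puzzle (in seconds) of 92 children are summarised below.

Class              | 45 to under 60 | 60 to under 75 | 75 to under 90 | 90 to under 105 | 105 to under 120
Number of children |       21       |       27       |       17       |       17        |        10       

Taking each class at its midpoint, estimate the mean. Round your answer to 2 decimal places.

Midpoints: 52.5, 67.5, 82.5, 97.5, 112.5
Σfm = 21×52.5 + 27×67.5 + 17×82.5 + 17×97.5 + 10×112.5 = 7110
n = Σf = 92
Mean = 7110 / 92 = 77.2826

77.28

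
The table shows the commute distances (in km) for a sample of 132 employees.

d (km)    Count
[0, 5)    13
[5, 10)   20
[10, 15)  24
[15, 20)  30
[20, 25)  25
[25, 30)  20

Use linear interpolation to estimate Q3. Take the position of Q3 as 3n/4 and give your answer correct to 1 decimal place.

Cumulative frequencies: 13, 33, 57, 87, 112, 132
n = 132; position = 3n/4 = 99.
This falls in the class [20, 25): L = 20, F = 87, f = 25, h = 5.
Upper quartile ≈ 20 + ((99 − 87) / 25) × 5 = 22.4000

22.4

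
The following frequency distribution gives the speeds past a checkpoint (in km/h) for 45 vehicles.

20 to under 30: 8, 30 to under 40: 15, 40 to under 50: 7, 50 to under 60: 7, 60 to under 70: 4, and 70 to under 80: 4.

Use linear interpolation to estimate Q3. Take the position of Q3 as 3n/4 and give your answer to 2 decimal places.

Cumulative frequencies: 8, 23, 30, 37, 41, 45
n = 45; position = 3n/4 = 33.75.
This falls in the class 50 to under 60: L = 50, F = 30, f = 7, h = 10.
Upper quartile ≈ 50 + ((33.75 − 30) / 7) × 10 = 55.3571

55.36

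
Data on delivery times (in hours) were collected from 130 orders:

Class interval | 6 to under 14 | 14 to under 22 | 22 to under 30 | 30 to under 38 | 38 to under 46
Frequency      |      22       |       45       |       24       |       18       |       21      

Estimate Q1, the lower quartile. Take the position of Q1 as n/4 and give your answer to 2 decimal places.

15.87

Cumulative frequencies: 22, 67, 91, 109, 130
n = 130; position = n/4 = 32.5.
This falls in the class 14 to under 22: L = 14, F = 22, f = 45, h = 8.
Lower quartile ≈ 14 + ((32.5 − 22) / 45) × 8 = 15.8667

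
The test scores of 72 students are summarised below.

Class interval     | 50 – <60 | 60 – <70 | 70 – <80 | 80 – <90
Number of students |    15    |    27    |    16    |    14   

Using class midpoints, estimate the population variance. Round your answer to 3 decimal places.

Midpoints: 55, 65, 75, 85
n = 72, Σfm = 4970, mean = 69.0278
Σfm² = 350600
Σf(m − x̄)² = Σfm² − (Σfm)²/n = 350600 − 4970²/72 = 7531.9444
Population variance = 7531.9444 / 72 = 104.6103

104.610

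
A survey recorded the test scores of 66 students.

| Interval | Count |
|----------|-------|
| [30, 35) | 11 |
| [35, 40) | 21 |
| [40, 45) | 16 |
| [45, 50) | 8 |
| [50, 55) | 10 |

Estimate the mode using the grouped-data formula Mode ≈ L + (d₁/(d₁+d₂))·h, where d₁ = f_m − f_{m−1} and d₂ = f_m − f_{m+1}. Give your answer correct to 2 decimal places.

Modal class: [35, 40) (highest frequency 21).
d₁ = 21 − 11 = 10, d₂ = 21 − 16 = 5
Mode ≈ 35 + (10/(10+5)) × 5 = 35 + 3.3333 = 38.3333

38.33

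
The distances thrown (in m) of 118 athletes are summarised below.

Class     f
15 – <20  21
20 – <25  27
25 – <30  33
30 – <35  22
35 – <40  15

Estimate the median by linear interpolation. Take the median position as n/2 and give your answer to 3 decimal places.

Cumulative frequencies: 21, 48, 81, 103, 118
n = 118; position = n/2 = 59.
This falls in the class 25 – <30: L = 25, F = 48, f = 33, h = 5.
Median ≈ 25 + ((59 − 48) / 33) × 5 = 26.6667

26.667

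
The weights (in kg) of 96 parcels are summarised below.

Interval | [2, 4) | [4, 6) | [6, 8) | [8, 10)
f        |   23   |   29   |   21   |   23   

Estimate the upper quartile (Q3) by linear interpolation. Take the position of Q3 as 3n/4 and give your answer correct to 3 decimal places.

Cumulative frequencies: 23, 52, 73, 96
n = 96; position = 3n/4 = 72.
This falls in the class [6, 8): L = 6, F = 52, f = 21, h = 2.
Upper quartile ≈ 6 + ((72 − 52) / 21) × 2 = 7.9048

7.905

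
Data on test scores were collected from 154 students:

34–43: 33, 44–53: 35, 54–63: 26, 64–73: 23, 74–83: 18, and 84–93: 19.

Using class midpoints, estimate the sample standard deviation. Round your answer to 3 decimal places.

16.794

Midpoints: 38.5, 48.5, 58.5, 68.5, 78.5, 88.5
n = 154, Σfm = 9159, mean = 59.4740
Σfm² = 587876.5
Σf(m − x̄)² = Σfm² − (Σfm)²/n = 587876.5 − 9159²/154 = 43153.8961
Sample variance = 43153.8961 / 153 = 282.0516
Standard deviation = √282.0516 = 16.7944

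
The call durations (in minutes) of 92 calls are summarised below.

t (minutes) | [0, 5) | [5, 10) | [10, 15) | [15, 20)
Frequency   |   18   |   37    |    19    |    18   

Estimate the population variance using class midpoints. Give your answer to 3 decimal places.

25.576

Midpoints: 2.5, 7.5, 12.5, 17.5
n = 92, Σfm = 875, mean = 9.5109
Σfm² = 10675
Σf(m − x̄)² = Σfm² − (Σfm)²/n = 10675 − 875²/92 = 2352.9891
Population variance = 2352.9891 / 92 = 25.5760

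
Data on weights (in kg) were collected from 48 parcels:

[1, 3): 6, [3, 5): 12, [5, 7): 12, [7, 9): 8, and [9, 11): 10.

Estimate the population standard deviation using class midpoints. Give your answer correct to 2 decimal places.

Midpoints: 2, 4, 6, 8, 10
n = 48, Σfm = 296, mean = 6.1667
Σfm² = 2160
Σf(m − x̄)² = Σfm² − (Σfm)²/n = 2160 − 296²/48 = 334.6667
Population variance = 334.6667 / 48 = 6.9722
Standard deviation = √6.9722 = 2.6405

2.64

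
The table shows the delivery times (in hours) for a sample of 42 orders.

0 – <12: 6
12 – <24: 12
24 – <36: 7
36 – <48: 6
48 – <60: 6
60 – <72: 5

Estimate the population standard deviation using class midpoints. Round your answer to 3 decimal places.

19.338

Midpoints: 6, 18, 30, 42, 54, 66
n = 42, Σfm = 1368, mean = 32.5714
Σfm² = 60264
Σf(m − x̄)² = Σfm² − (Σfm)²/n = 60264 − 1368²/42 = 15706.2857
Population variance = 15706.2857 / 42 = 373.9592
Standard deviation = √373.9592 = 19.3380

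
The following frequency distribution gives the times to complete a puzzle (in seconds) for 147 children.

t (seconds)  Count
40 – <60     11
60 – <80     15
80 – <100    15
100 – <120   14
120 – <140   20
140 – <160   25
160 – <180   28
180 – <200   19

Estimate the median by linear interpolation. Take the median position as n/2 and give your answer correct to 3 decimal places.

138.500

Cumulative frequencies: 11, 26, 41, 55, 75, 100, 128, 147
n = 147; position = n/2 = 73.5.
This falls in the class 120 – <140: L = 120, F = 55, f = 20, h = 20.
Median ≈ 120 + ((73.5 − 55) / 20) × 20 = 138.5000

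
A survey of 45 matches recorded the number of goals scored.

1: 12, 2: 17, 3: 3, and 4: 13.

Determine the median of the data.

Cumulative frequencies: 12, 29, 32, 45
n = 45, so the median is the value in position (n+1)/2 = 23.
Position 23 falls at value 2.

2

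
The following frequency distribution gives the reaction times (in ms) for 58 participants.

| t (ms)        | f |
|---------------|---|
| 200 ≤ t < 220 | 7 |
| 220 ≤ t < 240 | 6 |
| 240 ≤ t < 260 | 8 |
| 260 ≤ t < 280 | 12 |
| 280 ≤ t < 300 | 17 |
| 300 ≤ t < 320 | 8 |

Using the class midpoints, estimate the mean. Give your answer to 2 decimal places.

Midpoints: 210, 230, 250, 270, 290, 310
Σfm = 7×210 + 6×230 + 8×250 + 12×270 + 17×290 + 8×310 = 15500
n = Σf = 58
Mean = 15500 / 58 = 267.2414

267.24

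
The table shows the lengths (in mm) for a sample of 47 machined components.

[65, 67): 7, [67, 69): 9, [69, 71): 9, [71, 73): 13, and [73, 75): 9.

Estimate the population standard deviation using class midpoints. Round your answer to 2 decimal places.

2.68

Midpoints: 66, 68, 70, 72, 74
n = 47, Σfm = 3306, mean = 70.3404
Σfm² = 232884
Σf(m − x̄)² = Σfm² − (Σfm)²/n = 232884 − 3306²/47 = 338.5532
Population variance = 338.5532 / 47 = 7.2033
Standard deviation = √7.2033 = 2.6839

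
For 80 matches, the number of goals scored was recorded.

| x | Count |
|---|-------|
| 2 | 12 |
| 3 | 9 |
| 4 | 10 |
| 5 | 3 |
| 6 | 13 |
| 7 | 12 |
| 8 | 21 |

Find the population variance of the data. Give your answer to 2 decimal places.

Values: 2, 3, 4, 5, 6, 7, 8
n = 80, Σfx = 436, mean = 5.4500
Σfx² = 2764
Σf(x − x̄)² = Σfx² − (Σfx)²/n = 2764 − 436²/80 = 387.8000
Population variance = 387.8000 / 80 = 4.8475

4.85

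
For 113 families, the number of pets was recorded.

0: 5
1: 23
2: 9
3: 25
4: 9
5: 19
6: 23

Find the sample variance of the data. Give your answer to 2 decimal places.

Values: 0, 1, 2, 3, 4, 5, 6
n = 113, Σfx = 385, mean = 3.4071
Σfx² = 1731
Σf(x − x̄)² = Σfx² − (Σfx)²/n = 1731 − 385²/113 = 419.2743
Sample variance = 419.2743 / 112 = 3.7435

3.74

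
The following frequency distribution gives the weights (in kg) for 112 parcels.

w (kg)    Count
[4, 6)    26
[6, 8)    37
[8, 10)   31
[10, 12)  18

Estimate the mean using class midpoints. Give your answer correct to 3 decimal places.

7.732

Midpoints: 5, 7, 9, 11
Σfm = 26×5 + 37×7 + 31×9 + 18×11 = 866
n = Σf = 112
Mean = 866 / 112 = 7.7321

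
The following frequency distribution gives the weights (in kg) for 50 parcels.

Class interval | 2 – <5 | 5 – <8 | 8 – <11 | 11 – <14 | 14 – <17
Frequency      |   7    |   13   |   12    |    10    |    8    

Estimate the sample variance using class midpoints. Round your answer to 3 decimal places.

Midpoints: 3.5, 6.5, 9.5, 12.5, 15.5
n = 50, Σfm = 472, mean = 9.4400
Σfm² = 5202.5
Σf(m − x̄)² = Σfm² − (Σfm)²/n = 5202.5 − 472²/50 = 746.8200
Sample variance = 746.8200 / 49 = 15.2412

15.241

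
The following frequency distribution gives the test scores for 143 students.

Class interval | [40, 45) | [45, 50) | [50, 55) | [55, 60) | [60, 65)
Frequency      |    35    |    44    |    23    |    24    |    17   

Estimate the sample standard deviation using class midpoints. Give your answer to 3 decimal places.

6.688

Midpoints: 42.5, 47.5, 52.5, 57.5, 62.5
n = 143, Σfm = 7227.5, mean = 50.5420
Σfm² = 371643.75
Σf(m − x̄)² = Σfm² − (Σfm)²/n = 371643.75 − 7227.5²/143 = 6351.7483
Sample variance = 6351.7483 / 142 = 44.7306
Standard deviation = √44.7306 = 6.6881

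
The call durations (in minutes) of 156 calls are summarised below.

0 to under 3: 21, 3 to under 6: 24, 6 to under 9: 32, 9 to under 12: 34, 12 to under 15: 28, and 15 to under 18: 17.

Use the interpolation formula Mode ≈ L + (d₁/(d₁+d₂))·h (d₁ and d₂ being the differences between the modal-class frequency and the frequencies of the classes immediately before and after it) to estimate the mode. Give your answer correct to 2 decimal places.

Modal class: 9 to under 12 (highest frequency 34).
d₁ = 34 − 32 = 2, d₂ = 34 − 28 = 6
Mode ≈ 9 + (2/(2+6)) × 3 = 9 + 0.7500 = 9.7500

9.75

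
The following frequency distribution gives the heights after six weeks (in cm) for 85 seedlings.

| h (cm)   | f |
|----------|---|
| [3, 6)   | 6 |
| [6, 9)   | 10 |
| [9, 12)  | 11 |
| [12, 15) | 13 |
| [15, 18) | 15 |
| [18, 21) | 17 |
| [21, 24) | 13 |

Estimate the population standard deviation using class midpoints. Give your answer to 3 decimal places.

5.514

Midpoints: 4.5, 7.5, 10.5, 13.5, 16.5, 19.5, 22.5
n = 85, Σfm = 1264.5, mean = 14.8765
Σfm² = 21395.25
Σf(m − x̄)² = Σfm² − (Σfm)²/n = 21395.25 − 1264.5²/85 = 2583.9529
Population variance = 2583.9529 / 85 = 30.3994
Standard deviation = √30.3994 = 5.5136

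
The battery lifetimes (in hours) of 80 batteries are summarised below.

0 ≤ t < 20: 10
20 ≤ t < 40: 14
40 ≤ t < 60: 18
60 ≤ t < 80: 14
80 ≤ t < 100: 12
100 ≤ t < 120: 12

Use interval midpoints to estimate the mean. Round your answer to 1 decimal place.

60.0

Midpoints: 10, 30, 50, 70, 90, 110
Σfm = 10×10 + 14×30 + 18×50 + 14×70 + 12×90 + 12×110 = 4800
n = Σf = 80
Mean = 4800 / 80 = 60.0000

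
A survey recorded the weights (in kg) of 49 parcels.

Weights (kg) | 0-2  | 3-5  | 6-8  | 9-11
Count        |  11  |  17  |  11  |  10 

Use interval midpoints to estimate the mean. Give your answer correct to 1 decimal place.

Midpoints: 1, 4, 7, 10
Σfm = 11×1 + 17×4 + 11×7 + 10×10 = 256
n = Σf = 49
Mean = 256 / 49 = 5.2245

5.2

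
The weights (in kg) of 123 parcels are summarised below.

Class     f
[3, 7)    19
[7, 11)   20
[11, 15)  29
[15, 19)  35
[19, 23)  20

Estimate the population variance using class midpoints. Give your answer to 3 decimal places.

27.142

Midpoints: 5, 9, 13, 17, 21
n = 123, Σfm = 1667, mean = 13.5528
Σfm² = 25931
Σf(m − x̄)² = Σfm² − (Σfm)²/n = 25931 − 1667²/123 = 3338.4065
Population variance = 3338.4065 / 123 = 27.1415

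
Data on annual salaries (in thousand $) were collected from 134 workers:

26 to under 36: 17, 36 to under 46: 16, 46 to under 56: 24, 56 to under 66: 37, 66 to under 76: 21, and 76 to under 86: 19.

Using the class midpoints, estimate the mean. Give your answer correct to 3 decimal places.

Midpoints: 31, 41, 51, 61, 71, 81
Σfm = 17×31 + 16×41 + 24×51 + 37×61 + 21×71 + 19×81 = 7694
n = Σf = 134
Mean = 7694 / 134 = 57.4179

57.418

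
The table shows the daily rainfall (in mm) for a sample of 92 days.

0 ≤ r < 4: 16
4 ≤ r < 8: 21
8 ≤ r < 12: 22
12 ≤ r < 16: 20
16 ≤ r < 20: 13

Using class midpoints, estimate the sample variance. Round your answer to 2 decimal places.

27.51

Midpoints: 2, 6, 10, 14, 18
n = 92, Σfm = 892, mean = 9.6957
Σfm² = 11152
Σf(m − x̄)² = Σfm² − (Σfm)²/n = 11152 − 892²/92 = 2503.4783
Sample variance = 2503.4783 / 91 = 27.5108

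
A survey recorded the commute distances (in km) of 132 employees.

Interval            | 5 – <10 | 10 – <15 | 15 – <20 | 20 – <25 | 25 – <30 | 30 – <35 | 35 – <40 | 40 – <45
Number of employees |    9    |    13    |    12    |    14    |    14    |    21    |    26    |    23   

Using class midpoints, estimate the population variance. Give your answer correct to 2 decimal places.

Midpoints: 7.5, 12.5, 17.5, 22.5, 27.5, 32.5, 37.5, 42.5
n = 132, Σfm = 3775, mean = 28.5985
Σfm² = 124175
Σf(m − x̄)² = Σfm² − (Σfm)²/n = 124175 − 3775²/132 = 16215.7197
Population variance = 16215.7197 / 132 = 122.8464

122.85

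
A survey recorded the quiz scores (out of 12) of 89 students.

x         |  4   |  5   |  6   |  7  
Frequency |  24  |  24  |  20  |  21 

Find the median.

Cumulative frequencies: 24, 48, 68, 89
n = 89, so the median is the value in position (n+1)/2 = 45.
Position 45 falls at value 5.

5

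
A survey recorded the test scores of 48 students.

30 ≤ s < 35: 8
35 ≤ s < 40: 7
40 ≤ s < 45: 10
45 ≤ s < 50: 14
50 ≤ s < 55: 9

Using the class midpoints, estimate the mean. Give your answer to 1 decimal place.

Midpoints: 32.5, 37.5, 42.5, 47.5, 52.5
Σfm = 8×32.5 + 7×37.5 + 10×42.5 + 14×47.5 + 9×52.5 = 2085
n = Σf = 48
Mean = 2085 / 48 = 43.4375

43.4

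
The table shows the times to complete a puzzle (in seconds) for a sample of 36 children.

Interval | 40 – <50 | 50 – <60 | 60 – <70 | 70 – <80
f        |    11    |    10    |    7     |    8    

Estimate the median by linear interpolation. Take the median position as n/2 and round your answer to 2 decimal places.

Cumulative frequencies: 11, 21, 28, 36
n = 36; position = n/2 = 18.
This falls in the class 50 – <60: L = 50, F = 11, f = 10, h = 10.
Median ≈ 50 + ((18 − 11) / 10) × 10 = 57.0000

57.00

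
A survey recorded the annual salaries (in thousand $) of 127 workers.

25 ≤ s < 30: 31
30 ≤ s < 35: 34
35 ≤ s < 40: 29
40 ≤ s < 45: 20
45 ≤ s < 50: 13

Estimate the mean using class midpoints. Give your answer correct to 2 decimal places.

Midpoints: 27.5, 32.5, 37.5, 42.5, 47.5
Σfm = 31×27.5 + 34×32.5 + 29×37.5 + 20×42.5 + 13×47.5 = 4512.5
n = Σf = 127
Mean = 4512.5 / 127 = 35.5315

35.53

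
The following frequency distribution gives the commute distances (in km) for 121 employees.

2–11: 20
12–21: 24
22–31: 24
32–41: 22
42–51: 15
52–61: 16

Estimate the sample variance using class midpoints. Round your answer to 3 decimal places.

266.074

Midpoints: 6.5, 16.5, 26.5, 36.5, 46.5, 56.5
n = 121, Σfm = 3566.5, mean = 29.4752
Σfm² = 137052.25
Σf(m − x̄)² = Σfm² − (Σfm)²/n = 137052.25 − 3566.5²/121 = 31928.9256
Sample variance = 31928.9256 / 120 = 266.0744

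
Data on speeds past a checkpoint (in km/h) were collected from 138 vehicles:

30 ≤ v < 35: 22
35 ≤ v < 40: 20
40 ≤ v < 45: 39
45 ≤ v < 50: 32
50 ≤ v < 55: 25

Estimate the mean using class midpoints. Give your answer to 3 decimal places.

Midpoints: 32.5, 37.5, 42.5, 47.5, 52.5
Σfm = 22×32.5 + 20×37.5 + 39×42.5 + 32×47.5 + 25×52.5 = 5955
n = Σf = 138
Mean = 5955 / 138 = 43.1522

43.152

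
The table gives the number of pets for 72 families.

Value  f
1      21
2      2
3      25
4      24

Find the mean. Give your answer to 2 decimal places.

2.72

Values: 1, 2, 3, 4
Σfx = 21×1 + 2×2 + 25×3 + 24×4 = 196
n = Σf = 72
Mean = 196 / 72 = 2.7222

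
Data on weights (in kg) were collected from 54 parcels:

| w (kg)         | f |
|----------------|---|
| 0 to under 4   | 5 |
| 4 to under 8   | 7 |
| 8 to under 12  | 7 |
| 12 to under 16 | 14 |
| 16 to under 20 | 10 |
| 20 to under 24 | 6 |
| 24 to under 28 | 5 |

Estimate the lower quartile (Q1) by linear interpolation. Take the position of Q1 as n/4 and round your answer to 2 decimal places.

Cumulative frequencies: 5, 12, 19, 33, 43, 49, 54
n = 54; position = n/4 = 13.5.
This falls in the class 8 to under 12: L = 8, F = 12, f = 7, h = 4.
Lower quartile ≈ 8 + ((13.5 − 12) / 7) × 4 = 8.8571

8.86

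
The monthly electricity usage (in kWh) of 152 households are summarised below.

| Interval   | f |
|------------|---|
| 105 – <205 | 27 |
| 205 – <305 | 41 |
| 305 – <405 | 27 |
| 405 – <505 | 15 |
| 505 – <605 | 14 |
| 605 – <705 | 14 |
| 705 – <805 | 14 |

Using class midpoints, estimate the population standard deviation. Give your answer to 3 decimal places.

191.270

Midpoints: 155, 255, 355, 455, 555, 655, 755
n = 152, Σfm = 58560, mean = 385.2632
Σfm² = 28121800
Σf(m − x̄)² = Σfm² − (Σfm)²/n = 28121800 − 58560²/152 = 5560789.4737
Population variance = 5560789.4737 / 152 = 36584.1413
Standard deviation = √36584.1413 = 191.2698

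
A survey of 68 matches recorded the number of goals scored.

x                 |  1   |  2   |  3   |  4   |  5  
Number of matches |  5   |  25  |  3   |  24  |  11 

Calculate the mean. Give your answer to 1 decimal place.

3.2

Values: 1, 2, 3, 4, 5
Σfx = 5×1 + 25×2 + 3×3 + 24×4 + 11×5 = 215
n = Σf = 68
Mean = 215 / 68 = 3.1618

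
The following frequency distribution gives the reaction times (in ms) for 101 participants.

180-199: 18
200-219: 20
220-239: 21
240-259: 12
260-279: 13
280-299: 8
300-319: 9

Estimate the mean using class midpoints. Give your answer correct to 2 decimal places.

Midpoints: 189.5, 209.5, 229.5, 249.5, 269.5, 289.5, 309.5
Σfm = 18×189.5 + 20×209.5 + 21×229.5 + 12×249.5 + 13×269.5 + 8×289.5 + 9×309.5 = 24019.5
n = Σf = 101
Mean = 24019.5 / 101 = 237.8168

237.82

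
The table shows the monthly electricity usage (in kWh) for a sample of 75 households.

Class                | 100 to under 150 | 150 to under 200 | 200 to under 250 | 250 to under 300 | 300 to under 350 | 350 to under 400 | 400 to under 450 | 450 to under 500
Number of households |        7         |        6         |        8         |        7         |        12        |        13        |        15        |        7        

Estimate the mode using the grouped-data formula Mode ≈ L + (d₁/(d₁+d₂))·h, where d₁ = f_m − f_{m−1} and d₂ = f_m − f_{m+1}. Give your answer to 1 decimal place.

Modal class: 400 to under 450 (highest frequency 15).
d₁ = 15 − 13 = 2, d₂ = 15 − 7 = 8
Mode ≈ 400 + (2/(2+8)) × 50 = 400 + 10.0000 = 410.0000

410.0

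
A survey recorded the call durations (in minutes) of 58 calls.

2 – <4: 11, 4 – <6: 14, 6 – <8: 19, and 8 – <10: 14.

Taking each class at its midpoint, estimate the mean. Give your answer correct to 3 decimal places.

Midpoints: 3, 5, 7, 9
Σfm = 11×3 + 14×5 + 19×7 + 14×9 = 362
n = Σf = 58
Mean = 362 / 58 = 6.2414

6.241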